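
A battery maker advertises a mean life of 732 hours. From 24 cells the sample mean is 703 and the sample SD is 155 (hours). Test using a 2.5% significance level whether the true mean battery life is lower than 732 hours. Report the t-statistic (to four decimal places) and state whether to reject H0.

t = -0.9166; fail to reject H0

H0: μ = 732; H1: μ < 732 (one-sample t-test, left-tailed).
t = (x̄ − μ₀)/(s/√n) = (703 − 732)/(155/√24) = -0.9166
df = n − 1 = 23
p-value = P(T ≤ -0.9166) ≈ 0.1844
Since p ≈ 0.1844 > α = 0.025, fail to reject H0; the evidence is not statistically significant.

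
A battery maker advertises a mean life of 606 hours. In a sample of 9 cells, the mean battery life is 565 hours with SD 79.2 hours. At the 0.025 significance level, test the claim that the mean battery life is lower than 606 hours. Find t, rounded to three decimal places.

-1.553

H0: μ = 606; H1: μ < 606 (one-sample t-test, left-tailed).
t = (x̄ − μ₀)/(s/√n) = (565 − 606)/(79.2/√9) = -1.553
df = n − 1 = 8
p-value = P(T ≤ -1.553) ≈ 0.080
Since p ≈ 0.080 > α = 0.025, fail to reject H0; the data do not provide sufficient evidence against H0.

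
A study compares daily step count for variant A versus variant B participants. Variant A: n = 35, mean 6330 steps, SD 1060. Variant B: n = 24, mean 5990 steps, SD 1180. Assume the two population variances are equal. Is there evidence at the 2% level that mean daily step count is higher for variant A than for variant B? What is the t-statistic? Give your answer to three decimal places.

Let group 1 = variant A, group 2 = variant B. H0: μ_1 = μ_2; H1: μ_1 > μ_2 (two-sample pooled-variance t-test, right-tailed).
s_p² = [(35−1)·1060² + (24−1)·1180²]/(35+24−2) = 1232060
t = (6330 − 5990)/√[1232060·(1/35 + 1/24)] = 1.156
df = n₁ + n₂ − 2 = 57
p-value = P(T ≥ 1.156) ≈ 0.1263
Since p ≈ 0.1263 > α = 0.02, fail to reject H0; the evidence is not statistically significant.

1.156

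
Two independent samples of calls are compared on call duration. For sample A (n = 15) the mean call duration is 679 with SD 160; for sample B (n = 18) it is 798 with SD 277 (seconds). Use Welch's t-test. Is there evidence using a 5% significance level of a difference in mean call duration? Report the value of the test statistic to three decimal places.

-1.540

Let group 1 = sample A, group 2 = sample B. H0: μ_1 = μ_2; H1: μ_1 ≠ μ_2 (Welch's two-sample t-test, two-sided).
t = (x̄_1 − x̄_2)/√(s_1²/n_1 + s_2²/n_2) = (679 − 798)/√(160²/15 + 277²/18) = -1.540
Welch–Satterthwaite df ≈ 27.91
Two-sided p-value ≈ 0.1348
Since p ≈ 0.1348 > α = 0.05, fail to reject H0; the data do not provide sufficient evidence against H0.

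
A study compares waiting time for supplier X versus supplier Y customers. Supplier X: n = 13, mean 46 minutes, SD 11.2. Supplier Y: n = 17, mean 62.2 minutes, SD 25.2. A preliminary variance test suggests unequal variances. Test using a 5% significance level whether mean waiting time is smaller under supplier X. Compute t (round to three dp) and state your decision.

t = -2.363; reject H0

Let group 1 = supplier X, group 2 = supplier Y. H0: μ_1 = μ_2; H1: μ_1 < μ_2 (Welch's two-sample t-test, left-tailed).
t = (x̄_1 − x̄_2)/√(s_1²/n_1 + s_2²/n_2) = (46 − 62.2)/√(11.2²/13 + 25.2²/17) = -2.363
Welch–Satterthwaite df ≈ 23.26
p-value = P(T ≤ -2.363) ≈ 0.013
Since p ≈ 0.013 < α = 0.05, reject H0; the data support H1.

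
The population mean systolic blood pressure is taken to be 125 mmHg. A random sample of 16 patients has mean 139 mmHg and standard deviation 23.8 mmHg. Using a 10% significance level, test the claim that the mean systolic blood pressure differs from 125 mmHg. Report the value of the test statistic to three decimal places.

H0: μ = 125; H1: μ ≠ 125 (one-sample t-test, two-sided).
t = (x̄ − μ₀)/(s/√n) = (139 − 125)/(23.8/√16) = 2.353
df = n − 1 = 15
Two-sided p-value ≈ 0.0327
Since p ≈ 0.0327 < α = 0.1, reject H0; the data support H1.

2.353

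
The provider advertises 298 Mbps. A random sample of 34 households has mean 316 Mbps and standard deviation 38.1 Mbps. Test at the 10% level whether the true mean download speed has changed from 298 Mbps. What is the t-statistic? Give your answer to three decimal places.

H0: μ = 298; H1: μ ≠ 298 (one-sample t-test, two-sided).
t = (x̄ − μ₀)/(s/√n) = (316 − 298)/(38.1/√34) = 2.755
df = n − 1 = 33
Two-sided p-value ≈ 0.009
Since p ≈ 0.009 < α = 0.1, reject H0; the data support H1.

2.755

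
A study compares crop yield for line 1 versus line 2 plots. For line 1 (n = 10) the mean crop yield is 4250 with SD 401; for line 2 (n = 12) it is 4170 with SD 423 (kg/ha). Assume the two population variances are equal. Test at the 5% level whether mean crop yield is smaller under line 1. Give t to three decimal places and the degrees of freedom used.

Let group 1 = line 1, group 2 = line 2. H0: μ_1 = μ_2; H1: μ_1 < μ_2 (two-sample pooled-variance t-test, left-tailed).
s_p² = [(10−1)·401² + (12−1)·423²]/(10+12−2) = 170771
t = (4250 − 4170)/√[170771·(1/10 + 1/12)] = 0.452
df = n₁ + n₂ − 2 = 20
p-value = P(T ≤ 0.452) ≈ 0.6720
Since p ≈ 0.6720 > α = 0.05, fail to reject H0; the evidence is not statistically significant.

t = 0.452, df = 20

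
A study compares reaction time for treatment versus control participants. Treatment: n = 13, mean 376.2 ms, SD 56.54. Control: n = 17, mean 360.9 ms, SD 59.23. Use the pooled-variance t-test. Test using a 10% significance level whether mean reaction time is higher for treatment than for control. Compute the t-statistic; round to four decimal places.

0.7148

Let group 1 = treatment, group 2 = control. H0: μ_1 = μ_2; H1: μ_1 > μ_2 (two-sample pooled-variance t-test, right-tailed).
s_p² = [(13−1)·56.54² + (17−1)·59.23²]/(13+17−2) = 3374.73
t = (376.2 − 360.9)/√[3374.73·(1/13 + 1/17)] = 0.7148
df = n₁ + n₂ − 2 = 28
p-value = P(T ≥ 0.7148) ≈ 0.240
Since p ≈ 0.240 > α = 0.1, fail to reject H0; the evidence is not statistically significant.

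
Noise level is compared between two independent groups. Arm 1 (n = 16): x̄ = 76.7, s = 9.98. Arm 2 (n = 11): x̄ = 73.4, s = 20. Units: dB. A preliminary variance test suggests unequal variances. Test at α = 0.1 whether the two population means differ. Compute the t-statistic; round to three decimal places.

Let group 1 = arm 1, group 2 = arm 2. H0: μ_1 = μ_2; H1: μ_1 ≠ μ_2 (Welch's two-sample t-test, two-sided).
t = (x̄_1 − x̄_2)/√(s_1²/n_1 + s_2²/n_2) = (76.7 − 73.4)/√(9.98²/16 + 20²/11) = 0.506
Welch–Satterthwaite df ≈ 13.45
Two-sided p-value ≈ 0.6213
Since p ≈ 0.6213 > α = 0.1, fail to reject H0; the evidence is not statistically significant.

0.506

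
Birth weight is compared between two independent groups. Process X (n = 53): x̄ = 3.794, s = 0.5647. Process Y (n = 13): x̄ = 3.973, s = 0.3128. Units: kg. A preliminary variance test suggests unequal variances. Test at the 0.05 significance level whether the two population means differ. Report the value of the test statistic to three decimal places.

Let group 1 = process X, group 2 = process Y. H0: μ_1 = μ_2; H1: μ_1 ≠ μ_2 (Welch's two-sample t-test, two-sided).
t = (x̄_1 − x̄_2)/√(s_1²/n_1 + s_2²/n_2) = (3.794 − 3.973)/√(0.5647²/53 + 0.3128²/13) = -1.538
Welch–Satterthwaite df ≈ 33.86
Two-sided p-value ≈ 0.1333
Since p ≈ 0.1333 > α = 0.05, fail to reject H0; the data do not provide sufficient evidence against H0.

-1.538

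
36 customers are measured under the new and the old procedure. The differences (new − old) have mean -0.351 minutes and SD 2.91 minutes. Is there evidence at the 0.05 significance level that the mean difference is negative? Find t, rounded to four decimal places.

-0.7237

H0: μ_d = 0; H1: μ_d < 0 (paired t-test on the differences, left-tailed).
t = d̄/(s_d/√n) = -0.351/(2.91/√36) = -0.7237
df = n − 1 = 35
p-value = P(T ≤ -0.7237) ≈ 0.2370
Since p ≈ 0.2370 > α = 0.05, fail to reject H0; the data do not provide sufficient evidence against H0.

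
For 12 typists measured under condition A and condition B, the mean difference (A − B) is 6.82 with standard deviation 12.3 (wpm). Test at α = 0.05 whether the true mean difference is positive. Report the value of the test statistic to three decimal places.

H0: μ_d = 0; H1: μ_d > 0 (paired t-test on the differences, right-tailed).
t = d̄/(s_d/√n) = 6.82/(12.3/√12) = 1.921
df = n − 1 = 11
p-value = P(T ≥ 1.921) ≈ 0.041
Since p ≈ 0.041 < α = 0.05, reject H0; the data support H1.

1.921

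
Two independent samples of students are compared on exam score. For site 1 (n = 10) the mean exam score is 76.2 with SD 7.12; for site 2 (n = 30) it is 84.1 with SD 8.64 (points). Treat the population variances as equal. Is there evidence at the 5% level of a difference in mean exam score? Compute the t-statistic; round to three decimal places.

Let group 1 = site 1, group 2 = site 2. H0: μ_1 = μ_2; H1: μ_1 ≠ μ_2 (two-sample pooled-variance t-test, two-sided).
s_p² = [(10−1)·7.12² + (30−1)·8.64²]/(10+30−2) = 68.976
t = (76.2 − 84.1)/√[68.976·(1/10 + 1/30)] = -2.605
df = n₁ + n₂ − 2 = 38
Two-sided p-value ≈ 0.0130
Since p ≈ 0.0130 < α = 0.05, reject H0; the data support H1.

-2.605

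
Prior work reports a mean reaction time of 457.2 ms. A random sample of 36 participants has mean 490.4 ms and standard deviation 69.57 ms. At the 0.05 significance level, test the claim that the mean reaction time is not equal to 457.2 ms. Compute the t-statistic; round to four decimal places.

2.8633

H0: μ = 457.2; H1: μ ≠ 457.2 (one-sample t-test, two-sided).
t = (x̄ − μ₀)/(s/√n) = (490.4 − 457.2)/(69.57/√36) = 2.8633
df = n − 1 = 35
Two-sided p-value ≈ 0.007
Since p ≈ 0.007 < α = 0.05, reject H0; the data support H1.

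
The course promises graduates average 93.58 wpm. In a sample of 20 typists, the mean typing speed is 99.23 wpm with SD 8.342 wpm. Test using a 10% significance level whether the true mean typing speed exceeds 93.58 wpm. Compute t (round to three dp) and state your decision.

H0: μ = 93.58; H1: μ > 93.58 (one-sample t-test, right-tailed).
t = (x̄ − μ₀)/(s/√n) = (99.23 − 93.58)/(8.342/√20) = 3.029
df = n − 1 = 19
p-value = P(T ≥ 3.029) ≈ 0.0035
Since p ≈ 0.0035 < α = 0.1, reject H0; the data support H1.

t = 3.029; reject H0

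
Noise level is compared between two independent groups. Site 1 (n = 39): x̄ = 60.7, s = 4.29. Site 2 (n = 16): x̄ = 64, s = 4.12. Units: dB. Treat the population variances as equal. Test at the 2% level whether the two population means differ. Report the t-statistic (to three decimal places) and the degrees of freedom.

Let group 1 = site 1, group 2 = site 2. H0: μ_1 = μ_2; H1: μ_1 ≠ μ_2 (two-sample pooled-variance t-test, two-sided).
s_p² = [(39−1)·4.29² + (16−1)·4.12²]/(39+16−2) = 17.9995
t = (60.7 − 64)/√[17.9995·(1/39 + 1/16)] = -2.620
df = n₁ + n₂ − 2 = 53
Two-sided p-value ≈ 0.011
Since p ≈ 0.011 < α = 0.02, reject H0; the evidence is statistically significant.

t = -2.620, df = 53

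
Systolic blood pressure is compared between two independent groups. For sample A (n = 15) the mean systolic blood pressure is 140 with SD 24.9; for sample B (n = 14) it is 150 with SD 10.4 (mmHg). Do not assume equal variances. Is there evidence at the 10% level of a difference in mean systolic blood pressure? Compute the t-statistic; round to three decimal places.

Let group 1 = sample A, group 2 = sample B. H0: μ_1 = μ_2; H1: μ_1 ≠ μ_2 (Welch's two-sample t-test, two-sided).
t = (x̄_1 − x̄_2)/√(s_1²/n_1 + s_2²/n_2) = (140 − 150)/√(24.9²/15 + 10.4²/14) = -1.428
Welch–Satterthwaite df ≈ 19.01
Two-sided p-value ≈ 0.170
Since p ≈ 0.170 > α = 0.1, fail to reject H0; the data do not provide sufficient evidence against H0.

-1.428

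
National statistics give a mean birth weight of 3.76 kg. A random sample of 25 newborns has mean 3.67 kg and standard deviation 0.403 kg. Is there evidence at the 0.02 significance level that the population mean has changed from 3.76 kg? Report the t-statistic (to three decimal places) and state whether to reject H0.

t = -1.117; fail to reject H0

H0: μ = 3.76; H1: μ ≠ 3.76 (one-sample t-test, two-sided).
t = (x̄ − μ₀)/(s/√n) = (3.67 − 3.76)/(0.403/√25) = -1.117
df = n − 1 = 24
Two-sided p-value ≈ 0.275
Since p ≈ 0.275 > α = 0.02, fail to reject H0; the evidence is not statistically significant.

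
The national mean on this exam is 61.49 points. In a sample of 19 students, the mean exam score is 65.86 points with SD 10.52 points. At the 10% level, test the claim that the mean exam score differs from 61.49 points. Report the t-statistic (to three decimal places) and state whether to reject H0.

t = 1.811; reject H0

H0: μ = 61.49; H1: μ ≠ 61.49 (one-sample t-test, two-sided).
t = (x̄ − μ₀)/(s/√n) = (65.86 − 61.49)/(10.52/√19) = 1.811
df = n − 1 = 18
Two-sided p-value ≈ 0.0869
Since p ≈ 0.0869 < α = 0.1, reject H0; the evidence is statistically significant.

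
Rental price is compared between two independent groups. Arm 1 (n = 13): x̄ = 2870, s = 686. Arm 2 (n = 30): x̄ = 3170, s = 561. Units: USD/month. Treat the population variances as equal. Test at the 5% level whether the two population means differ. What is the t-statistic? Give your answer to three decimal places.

-1.505

Let group 1 = arm 1, group 2 = arm 2. H0: μ_1 = μ_2; H1: μ_1 ≠ μ_2 (two-sample pooled-variance t-test, two-sided).
s_p² = [(13−1)·686² + (30−1)·561²]/(13+30−2) = 360343
t = (2870 − 3170)/√[360343·(1/13 + 1/30)] = -1.505
df = n₁ + n₂ − 2 = 41
Two-sided p-value ≈ 0.1400
Since p ≈ 0.1400 > α = 0.05, fail to reject H0; the evidence is not statistically significant.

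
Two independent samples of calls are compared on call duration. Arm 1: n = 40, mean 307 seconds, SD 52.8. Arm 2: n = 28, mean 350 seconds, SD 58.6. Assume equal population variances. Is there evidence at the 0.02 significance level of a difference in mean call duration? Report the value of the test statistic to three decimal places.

Let group 1 = arm 1, group 2 = arm 2. H0: μ_1 = μ_2; H1: μ_1 ≠ μ_2 (two-sample pooled-variance t-test, two-sided).
s_p² = [(40−1)·52.8² + (28−1)·58.6²]/(40+28−2) = 3052.16
t = (307 − 350)/√[3052.16·(1/40 + 1/28)] = -3.159
df = n₁ + n₂ − 2 = 66
Two-sided p-value ≈ 0.002
Since p ≈ 0.002 < α = 0.02, reject H0; the evidence is statistically significant.

-3.159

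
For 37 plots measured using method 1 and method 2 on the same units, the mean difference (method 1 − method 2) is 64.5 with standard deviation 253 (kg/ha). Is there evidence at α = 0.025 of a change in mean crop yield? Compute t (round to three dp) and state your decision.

t = 1.551; fail to reject H0

H0: μ_d = 0; H1: μ_d ≠ 0 (paired t-test on the differences, two-sided).
t = d̄/(s_d/√n) = 64.5/(253/√37) = 1.551
df = n − 1 = 36
Two-sided p-value ≈ 0.130
Since p ≈ 0.130 > α = 0.025, fail to reject H0; the evidence is not statistically significant.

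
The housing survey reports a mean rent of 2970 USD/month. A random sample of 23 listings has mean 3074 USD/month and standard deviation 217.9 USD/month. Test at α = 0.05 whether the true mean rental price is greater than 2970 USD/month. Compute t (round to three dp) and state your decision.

H0: μ = 2970; H1: μ > 2970 (one-sample t-test, right-tailed).
t = (x̄ − μ₀)/(s/√n) = (3074 − 2970)/(217.9/√23) = 2.289
df = n − 1 = 22
p-value = P(T ≥ 2.289) ≈ 0.016
Since p ≈ 0.016 < α = 0.05, reject H0; the data support H1.

t = 2.289; reject H0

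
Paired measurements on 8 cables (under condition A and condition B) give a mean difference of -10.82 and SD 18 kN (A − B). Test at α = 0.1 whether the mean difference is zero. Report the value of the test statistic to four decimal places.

-1.7002

H0: μ_d = 0; H1: μ_d ≠ 0 (paired t-test on the differences, two-sided).
t = d̄/(s_d/√n) = -10.82/(18/√8) = -1.7002
df = n − 1 = 7
Two-sided p-value ≈ 0.1329
Since p ≈ 0.1329 > α = 0.1, fail to reject H0; the evidence is not statistically significant.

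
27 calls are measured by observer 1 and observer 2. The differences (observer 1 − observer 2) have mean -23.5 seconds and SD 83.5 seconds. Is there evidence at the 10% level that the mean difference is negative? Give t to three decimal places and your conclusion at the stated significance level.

t = -1.462; reject H0

H0: μ_d = 0; H1: μ_d < 0 (paired t-test on the differences, left-tailed).
t = d̄/(s_d/√n) = -23.5/(83.5/√27) = -1.462
df = n − 1 = 26
p-value = P(T ≤ -1.462) ≈ 0.0778
Since p ≈ 0.0778 < α = 0.1, reject H0; the evidence is statistically significant.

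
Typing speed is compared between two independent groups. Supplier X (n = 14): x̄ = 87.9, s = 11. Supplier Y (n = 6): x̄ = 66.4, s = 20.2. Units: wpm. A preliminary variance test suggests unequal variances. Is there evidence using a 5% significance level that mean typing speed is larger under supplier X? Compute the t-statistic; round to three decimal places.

Let group 1 = supplier X, group 2 = supplier Y. H0: μ_1 = μ_2; H1: μ_1 > μ_2 (Welch's two-sample t-test, right-tailed).
t = (x̄_1 − x̄_2)/√(s_1²/n_1 + s_2²/n_2) = (87.9 − 66.4)/√(11²/14 + 20.2²/6) = 2.456
Welch–Satterthwaite df ≈ 6.31
p-value = P(T ≥ 2.456) ≈ 0.0237
Since p ≈ 0.0237 < α = 0.05, reject H0; the evidence is statistically significant.

2.456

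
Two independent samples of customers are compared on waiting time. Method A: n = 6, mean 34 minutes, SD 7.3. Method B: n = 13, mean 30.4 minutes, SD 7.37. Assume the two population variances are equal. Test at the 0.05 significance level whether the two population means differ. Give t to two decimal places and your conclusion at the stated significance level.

t = 0.99; fail to reject H0

Let group 1 = method A, group 2 = method B. H0: μ_1 = μ_2; H1: μ_1 ≠ μ_2 (two-sample pooled-variance t-test, two-sided).
s_p² = [(6−1)·7.3² + (13−1)·7.37²]/(6+13−2) = 54.0149
t = (34 − 30.4)/√[54.0149·(1/6 + 1/13)] = 0.99
df = n₁ + n₂ − 2 = 17
Two-sided p-value ≈ 0.335
Since p ≈ 0.335 > α = 0.05, fail to reject H0; the evidence is not statistically significant.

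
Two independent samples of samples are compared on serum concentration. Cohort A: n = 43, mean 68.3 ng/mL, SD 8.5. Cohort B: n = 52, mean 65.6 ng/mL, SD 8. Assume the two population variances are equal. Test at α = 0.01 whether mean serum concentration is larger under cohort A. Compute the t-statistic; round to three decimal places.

1.592

Let group 1 = cohort A, group 2 = cohort B. H0: μ_1 = μ_2; H1: μ_1 > μ_2 (two-sample pooled-variance t-test, right-tailed).
s_p² = [(43−1)·8.5² + (52−1)·8²]/(43+52−2) = 67.7258
t = (68.3 − 65.6)/√[67.7258·(1/43 + 1/52)] = 1.592
df = n₁ + n₂ − 2 = 93
p-value = P(T ≥ 1.592) ≈ 0.0574
Since p ≈ 0.0574 > α = 0.01, fail to reject H0; the evidence is not statistically significant.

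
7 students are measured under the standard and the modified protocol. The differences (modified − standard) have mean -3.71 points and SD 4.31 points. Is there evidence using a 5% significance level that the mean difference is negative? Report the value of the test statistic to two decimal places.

H0: μ_d = 0; H1: μ_d < 0 (paired t-test on the differences, left-tailed).
t = d̄/(s_d/√n) = -3.71/(4.31/√7) = -2.28
df = n − 1 = 6
p-value = P(T ≤ -2.28) ≈ 0.0315
Since p ≈ 0.0315 < α = 0.05, reject H0; the data support H1.

-2.28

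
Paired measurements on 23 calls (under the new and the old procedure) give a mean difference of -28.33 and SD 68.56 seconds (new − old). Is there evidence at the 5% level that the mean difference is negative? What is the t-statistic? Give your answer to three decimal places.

-1.982

H0: μ_d = 0; H1: μ_d < 0 (paired t-test on the differences, left-tailed).
t = d̄/(s_d/√n) = -28.33/(68.56/√23) = -1.982
df = n − 1 = 22
p-value = P(T ≤ -1.982) ≈ 0.0301
Since p ≈ 0.0301 < α = 0.05, reject H0; the evidence is statistically significant.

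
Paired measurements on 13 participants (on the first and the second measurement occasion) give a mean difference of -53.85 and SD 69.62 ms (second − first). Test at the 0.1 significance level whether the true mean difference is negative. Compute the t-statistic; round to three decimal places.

H0: μ_d = 0; H1: μ_d < 0 (paired t-test on the differences, left-tailed).
t = d̄/(s_d/√n) = -53.85/(69.62/√13) = -2.789
df = n − 1 = 12
p-value = P(T ≤ -2.789) ≈ 0.0082
Since p ≈ 0.0082 < α = 0.1, reject H0; the evidence is statistically significant.

-2.789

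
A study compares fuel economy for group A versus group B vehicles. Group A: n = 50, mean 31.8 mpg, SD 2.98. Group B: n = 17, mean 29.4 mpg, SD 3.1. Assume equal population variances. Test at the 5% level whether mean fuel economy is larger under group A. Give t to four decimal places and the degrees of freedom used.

t = 2.8400, df = 65

Let group 1 = group A, group 2 = group B. H0: μ_1 = μ_2; H1: μ_1 > μ_2 (two-sample pooled-variance t-test, right-tailed).
s_p² = [(50−1)·2.98² + (17−1)·3.1²]/(50+17−2) = 9.05999
t = (31.8 − 29.4)/√[9.05999·(1/50 + 1/17)] = 2.8400
df = n₁ + n₂ − 2 = 65
p-value = P(T ≥ 2.8400) ≈ 0.003
Since p ≈ 0.003 < α = 0.05, reject H0; the evidence is statistically significant.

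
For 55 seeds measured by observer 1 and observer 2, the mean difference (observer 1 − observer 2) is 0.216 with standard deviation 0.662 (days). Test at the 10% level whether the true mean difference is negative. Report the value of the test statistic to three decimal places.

H0: μ_d = 0; H1: μ_d < 0 (paired t-test on the differences, left-tailed).
t = d̄/(s_d/√n) = 0.216/(0.662/√55) = 2.420
df = n − 1 = 54
p-value = P(T ≤ 2.420) ≈ 0.9905
Since p ≈ 0.9905 > α = 0.1, fail to reject H0; the evidence is not statistically significant.

2.420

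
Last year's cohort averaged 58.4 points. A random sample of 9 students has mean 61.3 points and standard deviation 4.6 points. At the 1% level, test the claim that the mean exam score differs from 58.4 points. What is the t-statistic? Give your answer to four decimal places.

H0: μ = 58.4; H1: μ ≠ 58.4 (one-sample t-test, two-sided).
t = (x̄ − μ₀)/(s/√n) = (61.3 − 58.4)/(4.6/√9) = 1.8913
df = n − 1 = 8
Two-sided p-value ≈ 0.095
Since p ≈ 0.095 > α = 0.01, fail to reject H0; the evidence is not statistically significant.

1.8913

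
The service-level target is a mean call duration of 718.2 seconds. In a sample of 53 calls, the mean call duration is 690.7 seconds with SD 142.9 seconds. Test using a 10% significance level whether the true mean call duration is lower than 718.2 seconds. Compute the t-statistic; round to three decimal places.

-1.401

H0: μ = 718.2; H1: μ < 718.2 (one-sample t-test, left-tailed).
t = (x̄ − μ₀)/(s/√n) = (690.7 − 718.2)/(142.9/√53) = -1.401
df = n − 1 = 52
p-value = P(T ≤ -1.401) ≈ 0.084
Since p ≈ 0.084 < α = 0.1, reject H0; the data support H1.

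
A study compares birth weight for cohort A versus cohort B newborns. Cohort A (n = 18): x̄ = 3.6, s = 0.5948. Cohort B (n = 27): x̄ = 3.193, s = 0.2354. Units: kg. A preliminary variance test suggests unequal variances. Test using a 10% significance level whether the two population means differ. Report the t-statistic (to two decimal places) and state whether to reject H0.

t = 2.76; reject H0

Let group 1 = cohort A, group 2 = cohort B. H0: μ_1 = μ_2; H1: μ_1 ≠ μ_2 (Welch's two-sample t-test, two-sided).
t = (x̄_1 − x̄_2)/√(s_1²/n_1 + s_2²/n_2) = (3.6 − 3.193)/√(0.5948²/18 + 0.2354²/27) = 2.76
Welch–Satterthwaite df ≈ 20.59
Two-sided p-value ≈ 0.0118
Since p ≈ 0.0118 < α = 0.1, reject H0; the data support H1.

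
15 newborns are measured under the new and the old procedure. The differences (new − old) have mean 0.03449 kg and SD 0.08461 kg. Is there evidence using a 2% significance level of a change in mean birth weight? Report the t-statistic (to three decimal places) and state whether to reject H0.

t = 1.579; fail to reject H0

H0: μ_d = 0; H1: μ_d ≠ 0 (paired t-test on the differences, two-sided).
t = d̄/(s_d/√n) = 0.03449/(0.08461/√15) = 1.579
df = n − 1 = 14
Two-sided p-value ≈ 0.1367
Since p ≈ 0.1367 > α = 0.02, fail to reject H0; the evidence is not statistically significant.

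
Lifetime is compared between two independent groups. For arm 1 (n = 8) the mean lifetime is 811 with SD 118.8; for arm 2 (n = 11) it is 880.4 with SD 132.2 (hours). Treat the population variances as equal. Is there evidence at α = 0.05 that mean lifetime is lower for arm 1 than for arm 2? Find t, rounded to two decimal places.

-1.18

Let group 1 = arm 1, group 2 = arm 2. H0: μ_1 = μ_2; H1: μ_1 < μ_2 (two-sample pooled-variance t-test, left-tailed).
s_p² = [(8−1)·118.8² + (11−1)·132.2²]/(8+11−2) = 16091.9
t = (811 − 880.4)/√[16091.9·(1/8 + 1/11)] = -1.18
df = n₁ + n₂ − 2 = 17
p-value = P(T ≤ -1.18) ≈ 0.128
Since p ≈ 0.128 > α = 0.05, fail to reject H0; the evidence is not statistically significant.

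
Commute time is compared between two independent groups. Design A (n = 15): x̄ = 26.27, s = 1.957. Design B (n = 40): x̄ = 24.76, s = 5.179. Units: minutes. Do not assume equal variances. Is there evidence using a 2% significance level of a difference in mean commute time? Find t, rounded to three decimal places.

1.569

Let group 1 = design A, group 2 = design B. H0: μ_1 = μ_2; H1: μ_1 ≠ μ_2 (Welch's two-sample t-test, two-sided).
t = (x̄_1 − x̄_2)/√(s_1²/n_1 + s_2²/n_2) = (26.27 − 24.76)/√(1.957²/15 + 5.179²/40) = 1.569
Welch–Satterthwaite df ≈ 52.96
Two-sided p-value ≈ 0.123
Since p ≈ 0.123 > α = 0.02, fail to reject H0; the data do not provide sufficient evidence against H0.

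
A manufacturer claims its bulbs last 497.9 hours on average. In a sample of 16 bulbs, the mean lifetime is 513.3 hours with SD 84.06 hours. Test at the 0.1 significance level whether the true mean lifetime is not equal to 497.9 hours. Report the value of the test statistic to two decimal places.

H0: μ = 497.9; H1: μ ≠ 497.9 (one-sample t-test, two-sided).
t = (x̄ − μ₀)/(s/√n) = (513.3 − 497.9)/(84.06/√16) = 0.73
df = n − 1 = 15
Two-sided p-value ≈ 0.475
Since p ≈ 0.475 > α = 0.1, fail to reject H0; the evidence is not statistically significant.

0.73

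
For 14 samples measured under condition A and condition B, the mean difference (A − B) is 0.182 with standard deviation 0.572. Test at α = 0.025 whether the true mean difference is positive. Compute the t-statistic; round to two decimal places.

1.19

H0: μ_d = 0; H1: μ_d > 0 (paired t-test on the differences, right-tailed).
t = d̄/(s_d/√n) = 0.182/(0.572/√14) = 1.19
df = n − 1 = 13
p-value = P(T ≥ 1.19) ≈ 0.1276
Since p ≈ 0.1276 > α = 0.025, fail to reject H0; the data do not provide sufficient evidence against H0.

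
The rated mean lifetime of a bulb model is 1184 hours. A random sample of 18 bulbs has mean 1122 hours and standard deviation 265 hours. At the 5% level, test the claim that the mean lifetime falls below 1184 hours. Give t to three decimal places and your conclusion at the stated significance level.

t = -0.993; fail to reject H0

H0: μ = 1184; H1: μ < 1184 (one-sample t-test, left-tailed).
t = (x̄ − μ₀)/(s/√n) = (1122 − 1184)/(265/√18) = -0.993
df = n − 1 = 17
p-value = P(T ≤ -0.993) ≈ 0.1674
Since p ≈ 0.1674 > α = 0.05, fail to reject H0; the data do not provide sufficient evidence against H0.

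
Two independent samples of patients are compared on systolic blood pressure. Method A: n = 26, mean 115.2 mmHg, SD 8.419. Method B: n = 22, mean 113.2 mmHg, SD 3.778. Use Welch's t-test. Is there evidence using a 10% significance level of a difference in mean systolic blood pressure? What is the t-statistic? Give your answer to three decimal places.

Let group 1 = method A, group 2 = method B. H0: μ_1 = μ_2; H1: μ_1 ≠ μ_2 (Welch's two-sample t-test, two-sided).
t = (x̄_1 − x̄_2)/√(s_1²/n_1 + s_2²/n_2) = (115.2 − 113.2)/√(8.419²/26 + 3.778²/22) = 1.089
Welch–Satterthwaite df ≈ 35.90
Two-sided p-value ≈ 0.284
Since p ≈ 0.284 > α = 0.1, fail to reject H0; the evidence is not statistically significant.

1.089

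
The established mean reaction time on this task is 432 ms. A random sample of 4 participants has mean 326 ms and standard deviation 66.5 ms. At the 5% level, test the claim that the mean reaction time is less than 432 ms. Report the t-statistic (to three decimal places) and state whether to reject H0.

H0: μ = 432; H1: μ < 432 (one-sample t-test, left-tailed).
t = (x̄ − μ₀)/(s/√n) = (326 − 432)/(66.5/√4) = -3.188
df = n − 1 = 3
p-value = P(T ≤ -3.188) ≈ 0.025
Since p ≈ 0.025 < α = 0.05, reject H0; the data support H1.

t = -3.188; reject H0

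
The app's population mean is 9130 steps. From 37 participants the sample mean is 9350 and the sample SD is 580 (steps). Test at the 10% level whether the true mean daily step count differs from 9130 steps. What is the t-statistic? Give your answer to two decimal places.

H0: μ = 9130; H1: μ ≠ 9130 (one-sample t-test, two-sided).
t = (x̄ − μ₀)/(s/√n) = (9350 − 9130)/(580/√37) = 2.31
df = n − 1 = 36
Two-sided p-value ≈ 0.0269
Since p ≈ 0.0269 < α = 0.1, reject H0; the data support H1.

2.31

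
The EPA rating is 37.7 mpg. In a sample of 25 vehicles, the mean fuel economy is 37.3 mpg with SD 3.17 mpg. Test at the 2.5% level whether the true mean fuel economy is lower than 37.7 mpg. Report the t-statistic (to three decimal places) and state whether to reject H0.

t = -0.631; fail to reject H0

H0: μ = 37.7; H1: μ < 37.7 (one-sample t-test, left-tailed).
t = (x̄ − μ₀)/(s/√n) = (37.3 − 37.7)/(3.17/√25) = -0.631
df = n − 1 = 24
p-value = P(T ≤ -0.631) ≈ 0.2670
Since p ≈ 0.2670 > α = 0.025, fail to reject H0; the data do not provide sufficient evidence against H0.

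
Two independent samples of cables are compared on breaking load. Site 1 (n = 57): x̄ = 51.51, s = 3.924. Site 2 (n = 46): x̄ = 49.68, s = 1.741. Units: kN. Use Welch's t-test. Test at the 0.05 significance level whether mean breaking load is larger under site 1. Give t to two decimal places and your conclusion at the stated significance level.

t = 3.16; reject H0

Let group 1 = site 1, group 2 = site 2. H0: μ_1 = μ_2; H1: μ_1 > μ_2 (Welch's two-sample t-test, right-tailed).
t = (x̄_1 − x̄_2)/√(s_1²/n_1 + s_2²/n_2) = (51.51 − 49.68)/√(3.924²/57 + 1.741²/46) = 3.16
Welch–Satterthwaite df ≈ 80.68
p-value = P(T ≥ 3.16) ≈ 0.001
Since p ≈ 0.001 < α = 0.05, reject H0; the data support H1.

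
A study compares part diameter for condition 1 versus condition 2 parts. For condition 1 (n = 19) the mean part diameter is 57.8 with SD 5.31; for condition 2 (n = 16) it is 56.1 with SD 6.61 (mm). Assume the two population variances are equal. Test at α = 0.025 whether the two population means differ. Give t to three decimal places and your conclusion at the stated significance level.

t = 0.844; fail to reject H0

Let group 1 = condition 1, group 2 = condition 2. H0: μ_1 = μ_2; H1: μ_1 ≠ μ_2 (two-sample pooled-variance t-test, two-sided).
s_p² = [(19−1)·5.31² + (16−1)·6.61²]/(19+16−2) = 35.2397
t = (57.8 − 56.1)/√[35.2397·(1/19 + 1/16)] = 0.844
df = n₁ + n₂ − 2 = 33
Two-sided p-value ≈ 0.405
Since p ≈ 0.405 > α = 0.025, fail to reject H0; the evidence is not statistically significant.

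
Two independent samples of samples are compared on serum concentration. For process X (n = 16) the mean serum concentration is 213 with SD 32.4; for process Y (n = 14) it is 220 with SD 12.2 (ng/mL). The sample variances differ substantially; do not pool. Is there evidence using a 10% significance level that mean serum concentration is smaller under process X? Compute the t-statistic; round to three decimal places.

Let group 1 = process X, group 2 = process Y. H0: μ_1 = μ_2; H1: μ_1 < μ_2 (Welch's two-sample t-test, left-tailed).
t = (x̄_1 − x̄_2)/√(s_1²/n_1 + s_2²/n_2) = (213 − 220)/√(32.4²/16 + 12.2²/14) = -0.802
Welch–Satterthwaite df ≈ 19.66
p-value = P(T ≤ -0.802) ≈ 0.216
Since p ≈ 0.216 > α = 0.1, fail to reject H0; the evidence is not statistically significant.

-0.802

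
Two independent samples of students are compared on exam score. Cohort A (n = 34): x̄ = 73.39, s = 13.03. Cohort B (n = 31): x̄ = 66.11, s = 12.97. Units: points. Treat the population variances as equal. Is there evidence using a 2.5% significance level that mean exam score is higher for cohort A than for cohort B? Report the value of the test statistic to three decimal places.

2.255

Let group 1 = cohort A, group 2 = cohort B. H0: μ_1 = μ_2; H1: μ_1 > μ_2 (two-sample pooled-variance t-test, right-tailed).
s_p² = [(34−1)·13.03² + (31−1)·12.97²]/(34+31−2) = 169.038
t = (73.39 − 66.11)/√[169.038·(1/34 + 1/31)] = 2.255
df = n₁ + n₂ − 2 = 63
p-value = P(T ≥ 2.255) ≈ 0.0138
Since p ≈ 0.0138 < α = 0.025, reject H0; the data support H1.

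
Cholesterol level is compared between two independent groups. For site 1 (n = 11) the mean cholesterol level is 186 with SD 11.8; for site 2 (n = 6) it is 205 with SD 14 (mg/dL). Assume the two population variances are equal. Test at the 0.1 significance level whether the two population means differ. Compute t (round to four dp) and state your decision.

Let group 1 = site 1, group 2 = site 2. H0: μ_1 = μ_2; H1: μ_1 ≠ μ_2 (two-sample pooled-variance t-test, two-sided).
s_p² = [(11−1)·11.8² + (6−1)·14²]/(11+6−2) = 158.16
t = (186 − 205)/√[158.16·(1/11 + 1/6)] = -2.9768
df = n₁ + n₂ − 2 = 15
Two-sided p-value ≈ 0.0094
Since p ≈ 0.0094 < α = 0.1, reject H0; the evidence is statistically significant.

t = -2.9768; reject H0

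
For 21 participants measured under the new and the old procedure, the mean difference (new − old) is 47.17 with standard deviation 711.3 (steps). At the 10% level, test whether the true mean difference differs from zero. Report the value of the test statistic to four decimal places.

H0: μ_d = 0; H1: μ_d ≠ 0 (paired t-test on the differences, two-sided).
t = d̄/(s_d/√n) = 47.17/(711.3/√21) = 0.3039
df = n − 1 = 20
Two-sided p-value ≈ 0.764
Since p ≈ 0.764 > α = 0.1, fail to reject H0; the data do not provide sufficient evidence against H0.

0.3039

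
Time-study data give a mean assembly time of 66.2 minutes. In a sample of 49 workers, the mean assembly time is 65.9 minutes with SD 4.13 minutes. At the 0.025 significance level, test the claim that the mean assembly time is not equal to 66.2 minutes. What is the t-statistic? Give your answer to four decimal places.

-0.5085

H0: μ = 66.2; H1: μ ≠ 66.2 (one-sample t-test, two-sided).
t = (x̄ − μ₀)/(s/√n) = (65.9 − 66.2)/(4.13/√49) = -0.5085
df = n − 1 = 48
Two-sided p-value ≈ 0.6134
Since p ≈ 0.6134 > α = 0.025, fail to reject H0; the evidence is not statistically significant.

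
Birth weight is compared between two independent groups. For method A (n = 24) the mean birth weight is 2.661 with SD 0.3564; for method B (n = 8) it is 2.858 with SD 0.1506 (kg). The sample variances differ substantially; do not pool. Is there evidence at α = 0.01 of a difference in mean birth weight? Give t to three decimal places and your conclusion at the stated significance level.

t = -2.185; fail to reject H0

Let group 1 = method A, group 2 = method B. H0: μ_1 = μ_2; H1: μ_1 ≠ μ_2 (Welch's two-sample t-test, two-sided).
t = (x̄_1 − x̄_2)/√(s_1²/n_1 + s_2²/n_2) = (2.661 − 2.858)/√(0.3564²/24 + 0.1506²/8) = -2.185
Welch–Satterthwaite df ≈ 27.92
Two-sided p-value ≈ 0.0374
Since p ≈ 0.0374 > α = 0.01, fail to reject H0; the data do not provide sufficient evidence against H0.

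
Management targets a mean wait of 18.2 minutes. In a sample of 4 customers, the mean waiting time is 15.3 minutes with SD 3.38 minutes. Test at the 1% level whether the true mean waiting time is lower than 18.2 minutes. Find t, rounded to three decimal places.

H0: μ = 18.2; H1: μ < 18.2 (one-sample t-test, left-tailed).
t = (x̄ − μ₀)/(s/√n) = (15.3 − 18.2)/(3.38/√4) = -1.716
df = n − 1 = 3
p-value = P(T ≤ -1.716) ≈ 0.092
Since p ≈ 0.092 > α = 0.01, fail to reject H0; the data do not provide sufficient evidence against H0.

-1.716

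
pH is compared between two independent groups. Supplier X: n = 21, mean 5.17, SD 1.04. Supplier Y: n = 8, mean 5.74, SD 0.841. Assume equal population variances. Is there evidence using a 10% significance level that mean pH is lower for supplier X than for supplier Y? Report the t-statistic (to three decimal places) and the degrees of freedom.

t = -1.383, df = 27

Let group 1 = supplier X, group 2 = supplier Y. H0: μ_1 = μ_2; H1: μ_1 < μ_2 (two-sample pooled-variance t-test, left-tailed).
s_p² = [(21−1)·1.04² + (8−1)·0.841²]/(21+8−2) = 0.984554
t = (5.17 − 5.74)/√[0.984554·(1/21 + 1/8)] = -1.383
df = n₁ + n₂ − 2 = 27
p-value = P(T ≤ -1.383) ≈ 0.089
Since p ≈ 0.089 < α = 0.1, reject H0; the evidence is statistically significant.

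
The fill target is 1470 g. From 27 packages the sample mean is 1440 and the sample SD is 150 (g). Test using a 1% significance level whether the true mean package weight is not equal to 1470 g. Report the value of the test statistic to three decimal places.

H0: μ = 1470; H1: μ ≠ 1470 (one-sample t-test, two-sided).
t = (x̄ − μ₀)/(s/√n) = (1440 − 1470)/(150/√27) = -1.039
df = n − 1 = 26
Two-sided p-value ≈ 0.3083
Since p ≈ 0.3083 > α = 0.01, fail to reject H0; the data do not provide sufficient evidence against H0.

-1.039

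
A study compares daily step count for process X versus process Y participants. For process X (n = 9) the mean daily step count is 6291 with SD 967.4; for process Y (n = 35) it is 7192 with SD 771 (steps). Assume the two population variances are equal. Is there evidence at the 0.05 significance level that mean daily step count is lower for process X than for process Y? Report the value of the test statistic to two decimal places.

Let group 1 = process X, group 2 = process Y. H0: μ_1 = μ_2; H1: μ_1 < μ_2 (two-sample pooled-variance t-test, left-tailed).
s_p² = [(9−1)·967.4² + (35−1)·771²]/(9+35−2) = 659474
t = (6291 − 7192)/√[659474·(1/9 + 1/35)] = -2.97
df = n₁ + n₂ − 2 = 42
p-value = P(T ≤ -2.97) ≈ 0.0025
Since p ≈ 0.0025 < α = 0.05, reject H0; the evidence is statistically significant.

-2.97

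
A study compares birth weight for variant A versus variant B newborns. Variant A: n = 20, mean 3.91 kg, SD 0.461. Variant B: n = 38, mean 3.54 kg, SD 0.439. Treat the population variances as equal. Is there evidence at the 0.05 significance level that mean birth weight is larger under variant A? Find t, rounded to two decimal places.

3.00

Let group 1 = variant A, group 2 = variant B. H0: μ_1 = μ_2; H1: μ_1 > μ_2 (two-sample pooled-variance t-test, right-tailed).
s_p² = [(20−1)·0.461² + (38−1)·0.439²]/(20+38−2) = 0.199439
t = (3.91 − 3.54)/√[0.199439·(1/20 + 1/38)] = 3.00
df = n₁ + n₂ − 2 = 56
p-value = P(T ≥ 3.00) ≈ 0.0020
Since p ≈ 0.0020 < α = 0.05, reject H0; the data support H1.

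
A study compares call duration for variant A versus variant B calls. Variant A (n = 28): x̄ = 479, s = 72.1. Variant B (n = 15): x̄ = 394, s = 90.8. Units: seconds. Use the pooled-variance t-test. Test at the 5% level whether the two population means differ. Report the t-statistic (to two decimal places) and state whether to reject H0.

Let group 1 = variant A, group 2 = variant B. H0: μ_1 = μ_2; H1: μ_1 ≠ μ_2 (two-sample pooled-variance t-test, two-sided).
s_p² = [(28−1)·72.1² + (15−1)·90.8²]/(28+15−2) = 6238.59
t = (479 − 394)/√[6238.59·(1/28 + 1/15)] = 3.36
df = n₁ + n₂ − 2 = 41
Two-sided p-value ≈ 0.002
Since p ≈ 0.002 < α = 0.05, reject H0; the evidence is statistically significant.

t = 3.36; reject H0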